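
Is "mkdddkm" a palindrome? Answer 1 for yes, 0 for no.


Input: mkdddkm
Reversed: mkdddkm
  Compare pos 0 ('m') with pos 6 ('m'): match
  Compare pos 1 ('k') with pos 5 ('k'): match
  Compare pos 2 ('d') with pos 4 ('d'): match
Result: palindrome

1


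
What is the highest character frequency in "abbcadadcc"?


Input: abbcadadcc
Character counts:
  'a': 3
  'b': 2
  'c': 3
  'd': 2
Maximum frequency: 3

3


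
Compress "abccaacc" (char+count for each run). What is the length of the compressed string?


Input: abccaacc
Runs:
  'a' x 1 => "a1"
  'b' x 1 => "b1"
  'c' x 2 => "c2"
  'a' x 2 => "a2"
  'c' x 2 => "c2"
Compressed: "a1b1c2a2c2"
Compressed length: 10

10


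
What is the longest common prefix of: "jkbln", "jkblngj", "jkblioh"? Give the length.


Words: jkbln, jkblngj, jkblioh
  Position 0: all 'j' => match
  Position 1: all 'k' => match
  Position 2: all 'b' => match
  Position 3: all 'l' => match
  Position 4: ('n', 'n', 'i') => mismatch, stop
LCP = "jkbl" (length 4)

4


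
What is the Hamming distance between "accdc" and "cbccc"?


Comparing "accdc" and "cbccc" position by position:
  Position 0: 'a' vs 'c' => differ
  Position 1: 'c' vs 'b' => differ
  Position 2: 'c' vs 'c' => same
  Position 3: 'd' vs 'c' => differ
  Position 4: 'c' vs 'c' => same
Total differences (Hamming distance): 3

3


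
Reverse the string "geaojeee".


Input: geaojeee
Reading characters right to left:
  Position 7: 'e'
  Position 6: 'e'
  Position 5: 'e'
  Position 4: 'j'
  Position 3: 'o'
  Position 2: 'a'
  Position 1: 'e'
  Position 0: 'g'
Reversed: eeejoaeg

eeejoaeg


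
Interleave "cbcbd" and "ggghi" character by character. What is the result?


Interleaving "cbcbd" and "ggghi":
  Position 0: 'c' from first, 'g' from second => "cg"
  Position 1: 'b' from first, 'g' from second => "bg"
  Position 2: 'c' from first, 'g' from second => "cg"
  Position 3: 'b' from first, 'h' from second => "bh"
  Position 4: 'd' from first, 'i' from second => "di"
Result: cgbgcgbhdi

cgbgcgbhdi


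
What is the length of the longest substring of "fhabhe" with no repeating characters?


Input: "fhabhe"
Sliding window (track last position of each char):
  Position 0 ('f'): window [0,0] length 1 -- new best
  Position 1 ('h'): window [0,1] length 2 -- new best
  Position 2 ('a'): window [0,2] length 3 -- new best
  Position 3 ('b'): window [0,3] length 4 -- new best
  Position 4 ('h'): repeat (last at 1), move window start to 2
  Position 4 ('h'): window [2,4] length 3
  Position 5 ('e'): window [2,5] length 4
Longest substring with no repeats: "fhab" with length 4

4


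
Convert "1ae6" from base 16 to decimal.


Input: "1ae6" in base 16
Positional expansion:
  Digit '1' (value 1) x 16^3 = 4096
  Digit 'a' (value 10) x 16^2 = 2560
  Digit 'e' (value 14) x 16^1 = 224
  Digit '6' (value 6) x 16^0 = 6
Sum = 6886

6886


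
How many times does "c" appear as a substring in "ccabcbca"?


Searching for "c" in "ccabcbca"
Scanning each position:
  Position 0: "c" => MATCH
  Position 1: "c" => MATCH
  Position 2: "a" => no
  Position 3: "b" => no
  Position 4: "c" => MATCH
  Position 5: "b" => no
  Position 6: "c" => MATCH
  Position 7: "a" => no
Total occurrences: 4

4


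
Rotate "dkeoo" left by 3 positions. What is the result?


Input: "dkeoo", rotate left by 3
First 3 characters: "dke"
Remaining characters: "oo"
Concatenate remaining + first: "oo" + "dke" = "oodke"

oodke


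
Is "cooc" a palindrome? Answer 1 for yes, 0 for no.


Input: cooc
Reversed: cooc
  Compare pos 0 ('c') with pos 3 ('c'): match
  Compare pos 1 ('o') with pos 2 ('o'): match
Result: palindrome

1


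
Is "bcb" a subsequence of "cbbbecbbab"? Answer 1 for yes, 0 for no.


Check if "bcb" is a subsequence of "cbbbecbbab"
Greedy scan:
  Position 0 ('c'): no match needed
  Position 1 ('b'): matches sub[0] = 'b'
  Position 2 ('b'): no match needed
  Position 3 ('b'): no match needed
  Position 4 ('e'): no match needed
  Position 5 ('c'): matches sub[1] = 'c'
  Position 6 ('b'): matches sub[2] = 'b'
  Position 7 ('b'): no match needed
  Position 8 ('a'): no match needed
  Position 9 ('b'): no match needed
All 3 characters matched => is a subsequence

1


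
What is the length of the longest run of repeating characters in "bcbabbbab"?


Input: "bcbabbbab"
Scanning for longest run:
  Position 1 ('c'): new char, reset run to 1
  Position 2 ('b'): new char, reset run to 1
  Position 3 ('a'): new char, reset run to 1
  Position 4 ('b'): new char, reset run to 1
  Position 5 ('b'): continues run of 'b', length=2
  Position 6 ('b'): continues run of 'b', length=3
  Position 7 ('a'): new char, reset run to 1
  Position 8 ('b'): new char, reset run to 1
Longest run: 'b' with length 3

3


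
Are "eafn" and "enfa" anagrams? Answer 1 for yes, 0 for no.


Strings: "eafn", "enfa"
Sorted first:  aefn
Sorted second: aefn
Sorted forms match => anagrams

1


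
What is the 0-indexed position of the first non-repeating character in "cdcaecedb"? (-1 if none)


Input: cdcaecedb
Character frequencies:
  'a': 1
  'b': 1
  'c': 3
  'd': 2
  'e': 2
Scanning left to right for freq == 1:
  Position 0 ('c'): freq=3, skip
  Position 1 ('d'): freq=2, skip
  Position 2 ('c'): freq=3, skip
  Position 3 ('a'): unique! => answer = 3

3


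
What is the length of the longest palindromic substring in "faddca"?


Input: "faddca"
Checking substrings for palindromes:
  [2:4] "dd" (len 2) => palindrome
Longest palindromic substring: "dd" with length 2

2


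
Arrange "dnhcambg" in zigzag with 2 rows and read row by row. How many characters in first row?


Zigzag "dnhcambg" into 2 rows:
Placing characters:
  'd' => row 0
  'n' => row 1
  'h' => row 0
  'c' => row 1
  'a' => row 0
  'm' => row 1
  'b' => row 0
  'g' => row 1
Rows:
  Row 0: "dhab"
  Row 1: "ncmg"
First row length: 4

4


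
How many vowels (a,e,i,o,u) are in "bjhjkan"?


Input: bjhjkan
Checking each character:
  'b' at position 0: consonant
  'j' at position 1: consonant
  'h' at position 2: consonant
  'j' at position 3: consonant
  'k' at position 4: consonant
  'a' at position 5: vowel (running total: 1)
  'n' at position 6: consonant
Total vowels: 1

1


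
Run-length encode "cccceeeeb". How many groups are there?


Input: cccceeeeb
Scanning for consecutive runs:
  Group 1: 'c' x 4 (positions 0-3)
  Group 2: 'e' x 4 (positions 4-7)
  Group 3: 'b' x 1 (positions 8-8)
Total groups: 3

3


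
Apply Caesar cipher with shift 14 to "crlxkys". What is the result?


Caesar cipher: shift "crlxkys" by 14
  'c' (pos 2) + 14 = pos 16 = 'q'
  'r' (pos 17) + 14 = pos 5 = 'f'
  'l' (pos 11) + 14 = pos 25 = 'z'
  'x' (pos 23) + 14 = pos 11 = 'l'
  'k' (pos 10) + 14 = pos 24 = 'y'
  'y' (pos 24) + 14 = pos 12 = 'm'
  's' (pos 18) + 14 = pos 6 = 'g'
Result: qfzlymg

qfzlymg


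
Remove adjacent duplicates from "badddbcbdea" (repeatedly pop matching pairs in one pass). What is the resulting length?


Input: badddbcbdea
Stack-based adjacent duplicate removal:
  Read 'b': push. Stack: b
  Read 'a': push. Stack: ba
  Read 'd': push. Stack: bad
  Read 'd': matches stack top 'd' => pop. Stack: ba
  Read 'd': push. Stack: bad
  Read 'b': push. Stack: badb
  Read 'c': push. Stack: badbc
  Read 'b': push. Stack: badbcb
  Read 'd': push. Stack: badbcbd
  Read 'e': push. Stack: badbcbde
  Read 'a': push. Stack: badbcbdea
Final stack: "badbcbdea" (length 9)

9


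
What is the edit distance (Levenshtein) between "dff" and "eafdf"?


Computing edit distance: "dff" -> "eafdf"
DP table:
           e    a    f    d    f
      0    1    2    3    4    5
  d   1    1    2    3    3    4
  f   2    2    2    2    3    3
  f   3    3    3    2    3    3
Edit distance = dp[3][5] = 3

3


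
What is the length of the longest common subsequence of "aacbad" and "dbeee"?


LCS of "aacbad" and "dbeee"
DP table:
           d    b    e    e    e
      0    0    0    0    0    0
  a   0    0    0    0    0    0
  a   0    0    0    0    0    0
  c   0    0    0    0    0    0
  b   0    0    1    1    1    1
  a   0    0    1    1    1    1
  d   0    1    1    1    1    1
LCS length = dp[6][5] = 1

1


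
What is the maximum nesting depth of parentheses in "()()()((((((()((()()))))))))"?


Input: "()()()((((((()((()()))))))))"
Tracking depth:
  Position 0 '(': depth becomes 1
  Position 1 ')': depth becomes 0
  Position 2 '(': depth becomes 1
  Position 3 ')': depth becomes 0
  Position 4 '(': depth becomes 1
  Position 5 ')': depth becomes 0
  Position 6 '(': depth becomes 1
  Position 7 '(': depth becomes 2
  Position 8 '(': depth becomes 3
  Position 9 '(': depth becomes 4
  Position 10 '(': depth becomes 5
  Position 11 '(': depth becomes 6
  Position 12 '(': depth becomes 7
  Position 13 ')': depth becomes 6
  Position 14 '(': depth becomes 7
  Position 15 '(': depth becomes 8
  Position 16 '(': depth becomes 9
  Position 17 ')': depth becomes 8
  Position 18 '(': depth becomes 9
  Position 19 ')': depth becomes 8
  Position 20 ')': depth becomes 7
  Position 21 ')': depth becomes 6
  Position 22 ')': depth becomes 5
  Position 23 ')': depth becomes 4
  Position 24 ')': depth becomes 3
  Position 25 ')': depth becomes 2
  Position 26 ')': depth becomes 1
  Position 27 ')': depth becomes 0
Maximum depth reached: 9

9


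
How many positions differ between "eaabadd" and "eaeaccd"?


Comparing "eaabadd" and "eaeaccd" position by position:
  Position 0: 'e' vs 'e' => same
  Position 1: 'a' vs 'a' => same
  Position 2: 'a' vs 'e' => DIFFER
  Position 3: 'b' vs 'a' => DIFFER
  Position 4: 'a' vs 'c' => DIFFER
  Position 5: 'd' vs 'c' => DIFFER
  Position 6: 'd' vs 'd' => same
Positions that differ: 4

4


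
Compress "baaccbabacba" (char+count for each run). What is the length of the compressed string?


Input: baaccbabacba
Runs:
  'b' x 1 => "b1"
  'a' x 2 => "a2"
  'c' x 2 => "c2"
  'b' x 1 => "b1"
  'a' x 1 => "a1"
  'b' x 1 => "b1"
  'a' x 1 => "a1"
  'c' x 1 => "c1"
  'b' x 1 => "b1"
  'a' x 1 => "a1"
Compressed: "b1a2c2b1a1b1a1c1b1a1"
Compressed length: 20

20


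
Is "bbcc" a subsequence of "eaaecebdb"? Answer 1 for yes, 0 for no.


Check if "bbcc" is a subsequence of "eaaecebdb"
Greedy scan:
  Position 0 ('e'): no match needed
  Position 1 ('a'): no match needed
  Position 2 ('a'): no match needed
  Position 3 ('e'): no match needed
  Position 4 ('c'): no match needed
  Position 5 ('e'): no match needed
  Position 6 ('b'): matches sub[0] = 'b'
  Position 7 ('d'): no match needed
  Position 8 ('b'): matches sub[1] = 'b'
Only matched 2/4 characters => not a subsequence

0


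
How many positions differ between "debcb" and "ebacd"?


Comparing "debcb" and "ebacd" position by position:
  Position 0: 'd' vs 'e' => DIFFER
  Position 1: 'e' vs 'b' => DIFFER
  Position 2: 'b' vs 'a' => DIFFER
  Position 3: 'c' vs 'c' => same
  Position 4: 'b' vs 'd' => DIFFER
Positions that differ: 4

4


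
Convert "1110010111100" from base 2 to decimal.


Input: "1110010111100" in base 2
Positional expansion:
  Digit '1' (value 1) x 2^12 = 4096
  Digit '1' (value 1) x 2^11 = 2048
  Digit '1' (value 1) x 2^10 = 1024
  Digit '0' (value 0) x 2^9 = 0
  Digit '0' (value 0) x 2^8 = 0
  Digit '1' (value 1) x 2^7 = 128
  Digit '0' (value 0) x 2^6 = 0
  Digit '1' (value 1) x 2^5 = 32
  Digit '1' (value 1) x 2^4 = 16
  Digit '1' (value 1) x 2^3 = 8
  Digit '1' (value 1) x 2^2 = 4
  Digit '0' (value 0) x 2^1 = 0
  Digit '0' (value 0) x 2^0 = 0
Sum = 7356

7356


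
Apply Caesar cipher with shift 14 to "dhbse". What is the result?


Caesar cipher: shift "dhbse" by 14
  'd' (pos 3) + 14 = pos 17 = 'r'
  'h' (pos 7) + 14 = pos 21 = 'v'
  'b' (pos 1) + 14 = pos 15 = 'p'
  's' (pos 18) + 14 = pos 6 = 'g'
  'e' (pos 4) + 14 = pos 18 = 's'
Result: rvpgs

rvpgs


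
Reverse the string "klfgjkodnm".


Input: klfgjkodnm
Reading characters right to left:
  Position 9: 'm'
  Position 8: 'n'
  Position 7: 'd'
  Position 6: 'o'
  Position 5: 'k'
  Position 4: 'j'
  Position 3: 'g'
  Position 2: 'f'
  Position 1: 'l'
  Position 0: 'k'
Reversed: mndokjgflk

mndokjgflk


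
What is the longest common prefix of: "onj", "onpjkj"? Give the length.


Words: onj, onpjkj
  Position 0: all 'o' => match
  Position 1: all 'n' => match
  Position 2: ('j', 'p') => mismatch, stop
LCP = "on" (length 2)

2


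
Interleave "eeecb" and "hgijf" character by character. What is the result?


Interleaving "eeecb" and "hgijf":
  Position 0: 'e' from first, 'h' from second => "eh"
  Position 1: 'e' from first, 'g' from second => "eg"
  Position 2: 'e' from first, 'i' from second => "ei"
  Position 3: 'c' from first, 'j' from second => "cj"
  Position 4: 'b' from first, 'f' from second => "bf"
Result: ehegeicjbf

ehegeicjbf


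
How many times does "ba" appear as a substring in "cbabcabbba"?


Searching for "ba" in "cbabcabbba"
Scanning each position:
  Position 0: "cb" => no
  Position 1: "ba" => MATCH
  Position 2: "ab" => no
  Position 3: "bc" => no
  Position 4: "ca" => no
  Position 5: "ab" => no
  Position 6: "bb" => no
  Position 7: "bb" => no
  Position 8: "ba" => MATCH
Total occurrences: 2

2


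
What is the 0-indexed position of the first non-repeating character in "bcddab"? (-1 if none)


Input: bcddab
Character frequencies:
  'a': 1
  'b': 2
  'c': 1
  'd': 2
Scanning left to right for freq == 1:
  Position 0 ('b'): freq=2, skip
  Position 1 ('c'): unique! => answer = 1

1


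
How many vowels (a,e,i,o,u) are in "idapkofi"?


Input: idapkofi
Checking each character:
  'i' at position 0: vowel (running total: 1)
  'd' at position 1: consonant
  'a' at position 2: vowel (running total: 2)
  'p' at position 3: consonant
  'k' at position 4: consonant
  'o' at position 5: vowel (running total: 3)
  'f' at position 6: consonant
  'i' at position 7: vowel (running total: 4)
Total vowels: 4

4


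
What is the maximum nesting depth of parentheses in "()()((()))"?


Input: "()()((()))"
Tracking depth:
  Position 0 '(': depth becomes 1
  Position 1 ')': depth becomes 0
  Position 2 '(': depth becomes 1
  Position 3 ')': depth becomes 0
  Position 4 '(': depth becomes 1
  Position 5 '(': depth becomes 2
  Position 6 '(': depth becomes 3
  Position 7 ')': depth becomes 2
  Position 8 ')': depth becomes 1
  Position 9 ')': depth becomes 0
Maximum depth reached: 3

3


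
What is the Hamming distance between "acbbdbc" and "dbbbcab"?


Comparing "acbbdbc" and "dbbbcab" position by position:
  Position 0: 'a' vs 'd' => differ
  Position 1: 'c' vs 'b' => differ
  Position 2: 'b' vs 'b' => same
  Position 3: 'b' vs 'b' => same
  Position 4: 'd' vs 'c' => differ
  Position 5: 'b' vs 'a' => differ
  Position 6: 'c' vs 'b' => differ
Total differences (Hamming distance): 5

5


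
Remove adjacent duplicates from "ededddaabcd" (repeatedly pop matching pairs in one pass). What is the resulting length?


Input: ededddaabcd
Stack-based adjacent duplicate removal:
  Read 'e': push. Stack: e
  Read 'd': push. Stack: ed
  Read 'e': push. Stack: ede
  Read 'd': push. Stack: eded
  Read 'd': matches stack top 'd' => pop. Stack: ede
  Read 'd': push. Stack: eded
  Read 'a': push. Stack: ededa
  Read 'a': matches stack top 'a' => pop. Stack: eded
  Read 'b': push. Stack: ededb
  Read 'c': push. Stack: ededbc
  Read 'd': push. Stack: ededbcd
Final stack: "ededbcd" (length 7)

7


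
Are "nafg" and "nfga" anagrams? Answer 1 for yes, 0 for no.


Strings: "nafg", "nfga"
Sorted first:  afgn
Sorted second: afgn
Sorted forms match => anagrams

1


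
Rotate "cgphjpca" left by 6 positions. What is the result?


Input: "cgphjpca", rotate left by 6
First 6 characters: "cgphjp"
Remaining characters: "ca"
Concatenate remaining + first: "ca" + "cgphjp" = "cacgphjp"

cacgphjp


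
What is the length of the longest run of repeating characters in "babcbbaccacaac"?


Input: "babcbbaccacaac"
Scanning for longest run:
  Position 1 ('a'): new char, reset run to 1
  Position 2 ('b'): new char, reset run to 1
  Position 3 ('c'): new char, reset run to 1
  Position 4 ('b'): new char, reset run to 1
  Position 5 ('b'): continues run of 'b', length=2
  Position 6 ('a'): new char, reset run to 1
  Position 7 ('c'): new char, reset run to 1
  Position 8 ('c'): continues run of 'c', length=2
  Position 9 ('a'): new char, reset run to 1
  Position 10 ('c'): new char, reset run to 1
  Position 11 ('a'): new char, reset run to 1
  Position 12 ('a'): continues run of 'a', length=2
  Position 13 ('c'): new char, reset run to 1
Longest run: 'b' with length 2

2


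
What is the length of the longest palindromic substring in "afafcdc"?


Input: "afafcdc"
Checking substrings for palindromes:
  [0:3] "afa" (len 3) => palindrome
  [1:4] "faf" (len 3) => palindrome
  [4:7] "cdc" (len 3) => palindrome
Longest palindromic substring: "afa" with length 3

3


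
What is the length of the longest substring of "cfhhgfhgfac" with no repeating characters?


Input: "cfhhgfhgfac"
Sliding window (track last position of each char):
  Position 0 ('c'): window [0,0] length 1 -- new best
  Position 1 ('f'): window [0,1] length 2 -- new best
  Position 2 ('h'): window [0,2] length 3 -- new best
  Position 3 ('h'): repeat (last at 2), move window start to 3
  Position 3 ('h'): window [3,3] length 1
  Position 4 ('g'): window [3,4] length 2
  Position 5 ('f'): window [3,5] length 3
  Position 6 ('h'): repeat (last at 3), move window start to 4
  Position 6 ('h'): window [4,6] length 3
  Position 7 ('g'): repeat (last at 4), move window start to 5
  Position 7 ('g'): window [5,7] length 3
  Position 8 ('f'): repeat (last at 5), move window start to 6
  Position 8 ('f'): window [6,8] length 3
  Position 9 ('a'): window [6,9] length 4 -- new best
  Position 10 ('c'): window [6,10] length 5 -- new best
Longest substring with no repeats: "hgfac" with length 5

5


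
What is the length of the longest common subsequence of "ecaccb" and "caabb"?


LCS of "ecaccb" and "caabb"
DP table:
           c    a    a    b    b
      0    0    0    0    0    0
  e   0    0    0    0    0    0
  c   0    1    1    1    1    1
  a   0    1    2    2    2    2
  c   0    1    2    2    2    2
  c   0    1    2    2    2    2
  b   0    1    2    2    3    3
LCS length = dp[6][5] = 3

3


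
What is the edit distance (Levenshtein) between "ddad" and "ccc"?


Computing edit distance: "ddad" -> "ccc"
DP table:
           c    c    c
      0    1    2    3
  d   1    1    2    3
  d   2    2    2    3
  a   3    3    3    3
  d   4    4    4    4
Edit distance = dp[4][3] = 4

4


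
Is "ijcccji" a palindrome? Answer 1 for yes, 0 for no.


Input: ijcccji
Reversed: ijcccji
  Compare pos 0 ('i') with pos 6 ('i'): match
  Compare pos 1 ('j') with pos 5 ('j'): match
  Compare pos 2 ('c') with pos 4 ('c'): match
Result: palindrome

1


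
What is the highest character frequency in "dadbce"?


Input: dadbce
Character counts:
  'a': 1
  'b': 1
  'c': 1
  'd': 2
  'e': 1
Maximum frequency: 2

2


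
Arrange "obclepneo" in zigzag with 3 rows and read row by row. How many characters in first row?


Zigzag "obclepneo" into 3 rows:
Placing characters:
  'o' => row 0
  'b' => row 1
  'c' => row 2
  'l' => row 1
  'e' => row 0
  'p' => row 1
  'n' => row 2
  'e' => row 1
  'o' => row 0
Rows:
  Row 0: "oeo"
  Row 1: "blpe"
  Row 2: "cn"
First row length: 3

3


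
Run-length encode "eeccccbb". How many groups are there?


Input: eeccccbb
Scanning for consecutive runs:
  Group 1: 'e' x 2 (positions 0-1)
  Group 2: 'c' x 4 (positions 2-5)
  Group 3: 'b' x 2 (positions 6-7)
Total groups: 3

3


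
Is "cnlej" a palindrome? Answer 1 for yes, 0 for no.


Input: cnlej
Reversed: jelnc
  Compare pos 0 ('c') with pos 4 ('j'): MISMATCH
  Compare pos 1 ('n') with pos 3 ('e'): MISMATCH
Result: not a palindrome

0


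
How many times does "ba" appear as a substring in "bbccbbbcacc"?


Searching for "ba" in "bbccbbbcacc"
Scanning each position:
  Position 0: "bb" => no
  Position 1: "bc" => no
  Position 2: "cc" => no
  Position 3: "cb" => no
  Position 4: "bb" => no
  Position 5: "bb" => no
  Position 6: "bc" => no
  Position 7: "ca" => no
  Position 8: "ac" => no
  Position 9: "cc" => no
Total occurrences: 0

0


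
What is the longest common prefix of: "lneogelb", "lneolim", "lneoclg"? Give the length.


Words: lneogelb, lneolim, lneoclg
  Position 0: all 'l' => match
  Position 1: all 'n' => match
  Position 2: all 'e' => match
  Position 3: all 'o' => match
  Position 4: ('g', 'l', 'c') => mismatch, stop
LCP = "lneo" (length 4)

4


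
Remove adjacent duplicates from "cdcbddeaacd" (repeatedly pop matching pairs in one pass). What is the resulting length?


Input: cdcbddeaacd
Stack-based adjacent duplicate removal:
  Read 'c': push. Stack: c
  Read 'd': push. Stack: cd
  Read 'c': push. Stack: cdc
  Read 'b': push. Stack: cdcb
  Read 'd': push. Stack: cdcbd
  Read 'd': matches stack top 'd' => pop. Stack: cdcb
  Read 'e': push. Stack: cdcbe
  Read 'a': push. Stack: cdcbea
  Read 'a': matches stack top 'a' => pop. Stack: cdcbe
  Read 'c': push. Stack: cdcbec
  Read 'd': push. Stack: cdcbecd
Final stack: "cdcbecd" (length 7)

7


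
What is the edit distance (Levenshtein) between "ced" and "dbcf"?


Computing edit distance: "ced" -> "dbcf"
DP table:
           d    b    c    f
      0    1    2    3    4
  c   1    1    2    2    3
  e   2    2    2    3    3
  d   3    2    3    3    4
Edit distance = dp[3][4] = 4

4


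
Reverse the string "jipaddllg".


Input: jipaddllg
Reading characters right to left:
  Position 8: 'g'
  Position 7: 'l'
  Position 6: 'l'
  Position 5: 'd'
  Position 4: 'd'
  Position 3: 'a'
  Position 2: 'p'
  Position 1: 'i'
  Position 0: 'j'
Reversed: gllddapij

gllddapij


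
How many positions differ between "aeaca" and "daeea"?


Comparing "aeaca" and "daeea" position by position:
  Position 0: 'a' vs 'd' => DIFFER
  Position 1: 'e' vs 'a' => DIFFER
  Position 2: 'a' vs 'e' => DIFFER
  Position 3: 'c' vs 'e' => DIFFER
  Position 4: 'a' vs 'a' => same
Positions that differ: 4

4


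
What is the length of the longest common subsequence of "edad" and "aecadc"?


LCS of "edad" and "aecadc"
DP table:
           a    e    c    a    d    c
      0    0    0    0    0    0    0
  e   0    0    1    1    1    1    1
  d   0    0    1    1    1    2    2
  a   0    1    1    1    2    2    2
  d   0    1    1    1    2    3    3
LCS length = dp[4][6] = 3

3


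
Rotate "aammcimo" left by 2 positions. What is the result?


Input: "aammcimo", rotate left by 2
First 2 characters: "aa"
Remaining characters: "mmcimo"
Concatenate remaining + first: "mmcimo" + "aa" = "mmcimoaa"

mmcimoaa


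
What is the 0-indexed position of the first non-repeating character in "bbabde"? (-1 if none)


Input: bbabde
Character frequencies:
  'a': 1
  'b': 3
  'd': 1
  'e': 1
Scanning left to right for freq == 1:
  Position 0 ('b'): freq=3, skip
  Position 1 ('b'): freq=3, skip
  Position 2 ('a'): unique! => answer = 2

2


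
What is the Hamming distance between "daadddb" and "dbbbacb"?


Comparing "daadddb" and "dbbbacb" position by position:
  Position 0: 'd' vs 'd' => same
  Position 1: 'a' vs 'b' => differ
  Position 2: 'a' vs 'b' => differ
  Position 3: 'd' vs 'b' => differ
  Position 4: 'd' vs 'a' => differ
  Position 5: 'd' vs 'c' => differ
  Position 6: 'b' vs 'b' => same
Total differences (Hamming distance): 5

5


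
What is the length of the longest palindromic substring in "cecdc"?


Input: "cecdc"
Checking substrings for palindromes:
  [0:3] "cec" (len 3) => palindrome
  [2:5] "cdc" (len 3) => palindrome
Longest palindromic substring: "cec" with length 3

3


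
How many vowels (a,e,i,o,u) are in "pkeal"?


Input: pkeal
Checking each character:
  'p' at position 0: consonant
  'k' at position 1: consonant
  'e' at position 2: vowel (running total: 1)
  'a' at position 3: vowel (running total: 2)
  'l' at position 4: consonant
Total vowels: 2

2


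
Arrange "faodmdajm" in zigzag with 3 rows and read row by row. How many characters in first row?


Zigzag "faodmdajm" into 3 rows:
Placing characters:
  'f' => row 0
  'a' => row 1
  'o' => row 2
  'd' => row 1
  'm' => row 0
  'd' => row 1
  'a' => row 2
  'j' => row 1
  'm' => row 0
Rows:
  Row 0: "fmm"
  Row 1: "addj"
  Row 2: "oa"
First row length: 3

3


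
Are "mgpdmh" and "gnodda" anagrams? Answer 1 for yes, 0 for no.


Strings: "mgpdmh", "gnodda"
Sorted first:  dghmmp
Sorted second: addgno
Differ at position 0: 'd' vs 'a' => not anagrams

0


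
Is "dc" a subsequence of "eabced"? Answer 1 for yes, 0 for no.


Check if "dc" is a subsequence of "eabced"
Greedy scan:
  Position 0 ('e'): no match needed
  Position 1 ('a'): no match needed
  Position 2 ('b'): no match needed
  Position 3 ('c'): no match needed
  Position 4 ('e'): no match needed
  Position 5 ('d'): matches sub[0] = 'd'
Only matched 1/2 characters => not a subsequence

0


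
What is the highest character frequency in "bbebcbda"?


Input: bbebcbda
Character counts:
  'a': 1
  'b': 4
  'c': 1
  'd': 1
  'e': 1
Maximum frequency: 4

4


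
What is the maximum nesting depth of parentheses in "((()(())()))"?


Input: "((()(())()))"
Tracking depth:
  Position 0 '(': depth becomes 1
  Position 1 '(': depth becomes 2
  Position 2 '(': depth becomes 3
  Position 3 ')': depth becomes 2
  Position 4 '(': depth becomes 3
  Position 5 '(': depth becomes 4
  Position 6 ')': depth becomes 3
  Position 7 ')': depth becomes 2
  Position 8 '(': depth becomes 3
  Position 9 ')': depth becomes 2
  Position 10 ')': depth becomes 1
  Position 11 ')': depth becomes 0
Maximum depth reached: 4

4


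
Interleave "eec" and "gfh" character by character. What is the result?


Interleaving "eec" and "gfh":
  Position 0: 'e' from first, 'g' from second => "eg"
  Position 1: 'e' from first, 'f' from second => "ef"
  Position 2: 'c' from first, 'h' from second => "ch"
Result: egefch

egefch


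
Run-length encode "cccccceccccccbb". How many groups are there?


Input: cccccceccccccbb
Scanning for consecutive runs:
  Group 1: 'c' x 6 (positions 0-5)
  Group 2: 'e' x 1 (positions 6-6)
  Group 3: 'c' x 6 (positions 7-12)
  Group 4: 'b' x 2 (positions 13-14)
Total groups: 4

4


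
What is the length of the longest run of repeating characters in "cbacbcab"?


Input: "cbacbcab"
Scanning for longest run:
  Position 1 ('b'): new char, reset run to 1
  Position 2 ('a'): new char, reset run to 1
  Position 3 ('c'): new char, reset run to 1
  Position 4 ('b'): new char, reset run to 1
  Position 5 ('c'): new char, reset run to 1
  Position 6 ('a'): new char, reset run to 1
  Position 7 ('b'): new char, reset run to 1
Longest run: 'c' with length 1

1


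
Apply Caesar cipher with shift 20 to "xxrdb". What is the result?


Caesar cipher: shift "xxrdb" by 20
  'x' (pos 23) + 20 = pos 17 = 'r'
  'x' (pos 23) + 20 = pos 17 = 'r'
  'r' (pos 17) + 20 = pos 11 = 'l'
  'd' (pos 3) + 20 = pos 23 = 'x'
  'b' (pos 1) + 20 = pos 21 = 'v'
Result: rrlxv

rrlxv


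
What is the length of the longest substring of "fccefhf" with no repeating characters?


Input: "fccefhf"
Sliding window (track last position of each char):
  Position 0 ('f'): window [0,0] length 1 -- new best
  Position 1 ('c'): window [0,1] length 2 -- new best
  Position 2 ('c'): repeat (last at 1), move window start to 2
  Position 2 ('c'): window [2,2] length 1
  Position 3 ('e'): window [2,3] length 2
  Position 4 ('f'): window [2,4] length 3 -- new best
  Position 5 ('h'): window [2,5] length 4 -- new best
  Position 6 ('f'): repeat (last at 4), move window start to 5
  Position 6 ('f'): window [5,6] length 2
Longest substring with no repeats: "cefh" with length 4

4


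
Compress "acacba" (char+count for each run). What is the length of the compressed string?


Input: acacba
Runs:
  'a' x 1 => "a1"
  'c' x 1 => "c1"
  'a' x 1 => "a1"
  'c' x 1 => "c1"
  'b' x 1 => "b1"
  'a' x 1 => "a1"
Compressed: "a1c1a1c1b1a1"
Compressed length: 12

12


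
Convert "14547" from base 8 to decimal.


Input: "14547" in base 8
Positional expansion:
  Digit '1' (value 1) x 8^4 = 4096
  Digit '4' (value 4) x 8^3 = 2048
  Digit '5' (value 5) x 8^2 = 320
  Digit '4' (value 4) x 8^1 = 32
  Digit '7' (value 7) x 8^0 = 7
Sum = 6503

6503


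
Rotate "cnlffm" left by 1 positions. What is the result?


Input: "cnlffm", rotate left by 1
First 1 characters: "c"
Remaining characters: "nlffm"
Concatenate remaining + first: "nlffm" + "c" = "nlffmc"

nlffmc


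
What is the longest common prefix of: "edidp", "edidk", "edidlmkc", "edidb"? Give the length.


Words: edidp, edidk, edidlmkc, edidb
  Position 0: all 'e' => match
  Position 1: all 'd' => match
  Position 2: all 'i' => match
  Position 3: all 'd' => match
  Position 4: ('p', 'k', 'l', 'b') => mismatch, stop
LCP = "edid" (length 4)

4


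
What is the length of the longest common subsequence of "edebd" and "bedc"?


LCS of "edebd" and "bedc"
DP table:
           b    e    d    c
      0    0    0    0    0
  e   0    0    1    1    1
  d   0    0    1    2    2
  e   0    0    1    2    2
  b   0    1    1    2    2
  d   0    1    1    2    2
LCS length = dp[5][4] = 2

2


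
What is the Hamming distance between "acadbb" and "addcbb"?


Comparing "acadbb" and "addcbb" position by position:
  Position 0: 'a' vs 'a' => same
  Position 1: 'c' vs 'd' => differ
  Position 2: 'a' vs 'd' => differ
  Position 3: 'd' vs 'c' => differ
  Position 4: 'b' vs 'b' => same
  Position 5: 'b' vs 'b' => same
Total differences (Hamming distance): 3

3


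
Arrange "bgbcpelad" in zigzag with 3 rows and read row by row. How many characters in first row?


Zigzag "bgbcpelad" into 3 rows:
Placing characters:
  'b' => row 0
  'g' => row 1
  'b' => row 2
  'c' => row 1
  'p' => row 0
  'e' => row 1
  'l' => row 2
  'a' => row 1
  'd' => row 0
Rows:
  Row 0: "bpd"
  Row 1: "gcea"
  Row 2: "bl"
First row length: 3

3


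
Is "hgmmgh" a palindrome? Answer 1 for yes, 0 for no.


Input: hgmmgh
Reversed: hgmmgh
  Compare pos 0 ('h') with pos 5 ('h'): match
  Compare pos 1 ('g') with pos 4 ('g'): match
  Compare pos 2 ('m') with pos 3 ('m'): match
Result: palindrome

1


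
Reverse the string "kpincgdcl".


Input: kpincgdcl
Reading characters right to left:
  Position 8: 'l'
  Position 7: 'c'
  Position 6: 'd'
  Position 5: 'g'
  Position 4: 'c'
  Position 3: 'n'
  Position 2: 'i'
  Position 1: 'p'
  Position 0: 'k'
Reversed: lcdgcnipk

lcdgcnipk


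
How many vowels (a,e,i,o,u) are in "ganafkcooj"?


Input: ganafkcooj
Checking each character:
  'g' at position 0: consonant
  'a' at position 1: vowel (running total: 1)
  'n' at position 2: consonant
  'a' at position 3: vowel (running total: 2)
  'f' at position 4: consonant
  'k' at position 5: consonant
  'c' at position 6: consonant
  'o' at position 7: vowel (running total: 3)
  'o' at position 8: vowel (running total: 4)
  'j' at position 9: consonant
Total vowels: 4

4


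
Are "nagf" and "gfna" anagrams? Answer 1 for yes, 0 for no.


Strings: "nagf", "gfna"
Sorted first:  afgn
Sorted second: afgn
Sorted forms match => anagrams

1


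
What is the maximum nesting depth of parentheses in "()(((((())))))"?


Input: "()(((((())))))"
Tracking depth:
  Position 0 '(': depth becomes 1
  Position 1 ')': depth becomes 0
  Position 2 '(': depth becomes 1
  Position 3 '(': depth becomes 2
  Position 4 '(': depth becomes 3
  Position 5 '(': depth becomes 4
  Position 6 '(': depth becomes 5
  Position 7 '(': depth becomes 6
  Position 8 ')': depth becomes 5
  Position 9 ')': depth becomes 4
  Position 10 ')': depth becomes 3
  Position 11 ')': depth becomes 2
  Position 12 ')': depth becomes 1
  Position 13 ')': depth becomes 0
Maximum depth reached: 6

6


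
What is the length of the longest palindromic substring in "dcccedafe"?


Input: "dcccedafe"
Checking substrings for palindromes:
  [1:4] "ccc" (len 3) => palindrome
  [1:3] "cc" (len 2) => palindrome
  [2:4] "cc" (len 2) => palindrome
Longest palindromic substring: "ccc" with length 3

3


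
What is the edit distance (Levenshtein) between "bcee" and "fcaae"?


Computing edit distance: "bcee" -> "fcaae"
DP table:
           f    c    a    a    e
      0    1    2    3    4    5
  b   1    1    2    3    4    5
  c   2    2    1    2    3    4
  e   3    3    2    2    3    3
  e   4    4    3    3    3    3
Edit distance = dp[4][5] = 3

3


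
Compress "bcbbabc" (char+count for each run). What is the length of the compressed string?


Input: bcbbabc
Runs:
  'b' x 1 => "b1"
  'c' x 1 => "c1"
  'b' x 2 => "b2"
  'a' x 1 => "a1"
  'b' x 1 => "b1"
  'c' x 1 => "c1"
Compressed: "b1c1b2a1b1c1"
Compressed length: 12

12


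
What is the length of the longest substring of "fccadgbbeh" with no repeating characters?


Input: "fccadgbbeh"
Sliding window (track last position of each char):
  Position 0 ('f'): window [0,0] length 1 -- new best
  Position 1 ('c'): window [0,1] length 2 -- new best
  Position 2 ('c'): repeat (last at 1), move window start to 2
  Position 2 ('c'): window [2,2] length 1
  Position 3 ('a'): window [2,3] length 2
  Position 4 ('d'): window [2,4] length 3 -- new best
  Position 5 ('g'): window [2,5] length 4 -- new best
  Position 6 ('b'): window [2,6] length 5 -- new best
  Position 7 ('b'): repeat (last at 6), move window start to 7
  Position 7 ('b'): window [7,7] length 1
  Position 8 ('e'): window [7,8] length 2
  Position 9 ('h'): window [7,9] length 3
Longest substring with no repeats: "cadgb" with length 5

5


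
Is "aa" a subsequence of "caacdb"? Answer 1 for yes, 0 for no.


Check if "aa" is a subsequence of "caacdb"
Greedy scan:
  Position 0 ('c'): no match needed
  Position 1 ('a'): matches sub[0] = 'a'
  Position 2 ('a'): matches sub[1] = 'a'
  Position 3 ('c'): no match needed
  Position 4 ('d'): no match needed
  Position 5 ('b'): no match needed
All 2 characters matched => is a subsequence

1


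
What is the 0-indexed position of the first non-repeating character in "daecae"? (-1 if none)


Input: daecae
Character frequencies:
  'a': 2
  'c': 1
  'd': 1
  'e': 2
Scanning left to right for freq == 1:
  Position 0 ('d'): unique! => answer = 0

0


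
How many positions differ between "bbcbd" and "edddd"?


Comparing "bbcbd" and "edddd" position by position:
  Position 0: 'b' vs 'e' => DIFFER
  Position 1: 'b' vs 'd' => DIFFER
  Position 2: 'c' vs 'd' => DIFFER
  Position 3: 'b' vs 'd' => DIFFER
  Position 4: 'd' vs 'd' => same
Positions that differ: 4

4


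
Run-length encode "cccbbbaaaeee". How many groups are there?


Input: cccbbbaaaeee
Scanning for consecutive runs:
  Group 1: 'c' x 3 (positions 0-2)
  Group 2: 'b' x 3 (positions 3-5)
  Group 3: 'a' x 3 (positions 6-8)
  Group 4: 'e' x 3 (positions 9-11)
Total groups: 4

4


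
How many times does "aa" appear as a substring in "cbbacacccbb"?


Searching for "aa" in "cbbacacccbb"
Scanning each position:
  Position 0: "cb" => no
  Position 1: "bb" => no
  Position 2: "ba" => no
  Position 3: "ac" => no
  Position 4: "ca" => no
  Position 5: "ac" => no
  Position 6: "cc" => no
  Position 7: "cc" => no
  Position 8: "cb" => no
  Position 9: "bb" => no
Total occurrences: 0

0


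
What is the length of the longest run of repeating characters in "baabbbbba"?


Input: "baabbbbba"
Scanning for longest run:
  Position 1 ('a'): new char, reset run to 1
  Position 2 ('a'): continues run of 'a', length=2
  Position 3 ('b'): new char, reset run to 1
  Position 4 ('b'): continues run of 'b', length=2
  Position 5 ('b'): continues run of 'b', length=3
  Position 6 ('b'): continues run of 'b', length=4
  Position 7 ('b'): continues run of 'b', length=5
  Position 8 ('a'): new char, reset run to 1
Longest run: 'b' with length 5

5


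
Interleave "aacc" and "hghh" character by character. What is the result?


Interleaving "aacc" and "hghh":
  Position 0: 'a' from first, 'h' from second => "ah"
  Position 1: 'a' from first, 'g' from second => "ag"
  Position 2: 'c' from first, 'h' from second => "ch"
  Position 3: 'c' from first, 'h' from second => "ch"
Result: ahagchch

ahagchch


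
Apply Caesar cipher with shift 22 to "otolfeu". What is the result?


Caesar cipher: shift "otolfeu" by 22
  'o' (pos 14) + 22 = pos 10 = 'k'
  't' (pos 19) + 22 = pos 15 = 'p'
  'o' (pos 14) + 22 = pos 10 = 'k'
  'l' (pos 11) + 22 = pos 7 = 'h'
  'f' (pos 5) + 22 = pos 1 = 'b'
  'e' (pos 4) + 22 = pos 0 = 'a'
  'u' (pos 20) + 22 = pos 16 = 'q'
Result: kpkhbaq

kpkhbaq


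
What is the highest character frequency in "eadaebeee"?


Input: eadaebeee
Character counts:
  'a': 2
  'b': 1
  'd': 1
  'e': 5
Maximum frequency: 5

5


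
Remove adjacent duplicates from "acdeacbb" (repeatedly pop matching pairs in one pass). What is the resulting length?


Input: acdeacbb
Stack-based adjacent duplicate removal:
  Read 'a': push. Stack: a
  Read 'c': push. Stack: ac
  Read 'd': push. Stack: acd
  Read 'e': push. Stack: acde
  Read 'a': push. Stack: acdea
  Read 'c': push. Stack: acdeac
  Read 'b': push. Stack: acdeacb
  Read 'b': matches stack top 'b' => pop. Stack: acdeac
Final stack: "acdeac" (length 6)

6


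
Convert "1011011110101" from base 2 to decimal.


Input: "1011011110101" in base 2
Positional expansion:
  Digit '1' (value 1) x 2^12 = 4096
  Digit '0' (value 0) x 2^11 = 0
  Digit '1' (value 1) x 2^10 = 1024
  Digit '1' (value 1) x 2^9 = 512
  Digit '0' (value 0) x 2^8 = 0
  Digit '1' (value 1) x 2^7 = 128
  Digit '1' (value 1) x 2^6 = 64
  Digit '1' (value 1) x 2^5 = 32
  Digit '1' (value 1) x 2^4 = 16
  Digit '0' (value 0) x 2^3 = 0
  Digit '1' (value 1) x 2^2 = 4
  Digit '0' (value 0) x 2^1 = 0
  Digit '1' (value 1) x 2^0 = 1
Sum = 5877

5877


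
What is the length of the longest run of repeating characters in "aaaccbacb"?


Input: "aaaccbacb"
Scanning for longest run:
  Position 1 ('a'): continues run of 'a', length=2
  Position 2 ('a'): continues run of 'a', length=3
  Position 3 ('c'): new char, reset run to 1
  Position 4 ('c'): continues run of 'c', length=2
  Position 5 ('b'): new char, reset run to 1
  Position 6 ('a'): new char, reset run to 1
  Position 7 ('c'): new char, reset run to 1
  Position 8 ('b'): new char, reset run to 1
Longest run: 'a' with length 3

3


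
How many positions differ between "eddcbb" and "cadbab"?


Comparing "eddcbb" and "cadbab" position by position:
  Position 0: 'e' vs 'c' => DIFFER
  Position 1: 'd' vs 'a' => DIFFER
  Position 2: 'd' vs 'd' => same
  Position 3: 'c' vs 'b' => DIFFER
  Position 4: 'b' vs 'a' => DIFFER
  Position 5: 'b' vs 'b' => same
Positions that differ: 4

4


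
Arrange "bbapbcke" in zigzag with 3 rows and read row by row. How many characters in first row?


Zigzag "bbapbcke" into 3 rows:
Placing characters:
  'b' => row 0
  'b' => row 1
  'a' => row 2
  'p' => row 1
  'b' => row 0
  'c' => row 1
  'k' => row 2
  'e' => row 1
Rows:
  Row 0: "bb"
  Row 1: "bpce"
  Row 2: "ak"
First row length: 2

2


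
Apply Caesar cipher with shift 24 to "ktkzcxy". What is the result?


Caesar cipher: shift "ktkzcxy" by 24
  'k' (pos 10) + 24 = pos 8 = 'i'
  't' (pos 19) + 24 = pos 17 = 'r'
  'k' (pos 10) + 24 = pos 8 = 'i'
  'z' (pos 25) + 24 = pos 23 = 'x'
  'c' (pos 2) + 24 = pos 0 = 'a'
  'x' (pos 23) + 24 = pos 21 = 'v'
  'y' (pos 24) + 24 = pos 22 = 'w'
Result: irixavw

irixavw


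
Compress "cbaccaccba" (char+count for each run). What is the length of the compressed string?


Input: cbaccaccba
Runs:
  'c' x 1 => "c1"
  'b' x 1 => "b1"
  'a' x 1 => "a1"
  'c' x 2 => "c2"
  'a' x 1 => "a1"
  'c' x 2 => "c2"
  'b' x 1 => "b1"
  'a' x 1 => "a1"
Compressed: "c1b1a1c2a1c2b1a1"
Compressed length: 16

16


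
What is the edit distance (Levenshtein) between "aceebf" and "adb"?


Computing edit distance: "aceebf" -> "adb"
DP table:
           a    d    b
      0    1    2    3
  a   1    0    1    2
  c   2    1    1    2
  e   3    2    2    2
  e   4    3    3    3
  b   5    4    4    3
  f   6    5    5    4
Edit distance = dp[6][3] = 4

4
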